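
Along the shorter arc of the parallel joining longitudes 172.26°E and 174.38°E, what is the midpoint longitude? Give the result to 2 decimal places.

173.32°E

Signed shortest Δλ from +172.26° to +174.38° is +2.12°.
Midpoint longitude = +172.26° + (+2.12°)/2 = +172.26° + 1.06° = +173.32°.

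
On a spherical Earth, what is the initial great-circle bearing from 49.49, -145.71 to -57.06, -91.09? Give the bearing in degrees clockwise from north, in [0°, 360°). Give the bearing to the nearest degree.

Δλ = -91.09 − -145.71 = 54.62°.
θ = atan2( sin Δλ · cos φ₂ , cos φ₁ · sin φ₂ − sin φ₁ · cos φ₂ · cos Δλ )
  = atan2(0.44334, -0.78452) = 150.529° → normalised to [0°, 360°): 150.529°.

151°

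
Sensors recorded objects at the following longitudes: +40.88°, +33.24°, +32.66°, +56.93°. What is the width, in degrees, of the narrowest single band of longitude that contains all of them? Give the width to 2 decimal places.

24.27°

Sort the longitudes: +32.66°, +33.24°, +40.88°, +56.93°.
Eastward gaps between consecutive values (wrapping around): 0.58°, 7.64°, 16.05°, 335.73°.
Largest gap = 335.73° ⇒ minimal covering band is its complement: 360° − 335.73° = 24.27°.
Band runs from +32.66° eastward to +56.93°.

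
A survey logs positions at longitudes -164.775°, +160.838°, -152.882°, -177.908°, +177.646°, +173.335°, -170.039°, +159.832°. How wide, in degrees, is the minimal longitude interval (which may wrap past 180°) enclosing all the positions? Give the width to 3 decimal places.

Sort the longitudes: -177.908°, -170.039°, -164.775°, -152.882°, +159.832°, +160.838°, +173.335°, +177.646°.
Eastward gaps between consecutive values (wrapping around): 7.869°, 5.264°, 11.893°, 312.714°, 1.006°, 12.497°, 4.311°, 4.446°.
Largest gap = 312.714° ⇒ minimal covering band is its complement: 360° − 312.714° = 47.286°.
Band runs from +159.832° eastward to -152.882°, crossing the antimeridian.

47.286°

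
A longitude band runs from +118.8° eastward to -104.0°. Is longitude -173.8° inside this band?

Band width going east from +118.8° to -104.0°: ((-104.0 − 118.8) mod 360) = 137.2°.
Offset of -173.8° east of the west edge: ((-173.8 − 118.8) mod 360) = 67.4°.
67.4° ≤ 137.2° ⇒ inside.

Yes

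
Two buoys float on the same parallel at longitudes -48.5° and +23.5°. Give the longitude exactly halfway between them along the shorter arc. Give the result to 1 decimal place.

-12.5°

Signed shortest Δλ from -48.5° to +23.5° is +72.0°.
Midpoint longitude = -48.5° + (+72.0°)/2 = -48.5° + 36.0° = -12.5°.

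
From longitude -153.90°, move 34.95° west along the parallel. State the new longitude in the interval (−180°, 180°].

+171.15°

Start at -153.90°; shift −34.95° → -188.85°.
-188.85° lies outside (−180°, 180°]; add 360° → +171.15°.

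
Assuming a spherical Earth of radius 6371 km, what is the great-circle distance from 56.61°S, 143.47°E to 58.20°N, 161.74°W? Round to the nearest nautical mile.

7376 nmi

Δλ = -161.74 − 143.47 = -305.21°; wrapped into (−180°, 180°]: 54.79°.
Δφ = 58.20 − -56.61 = 114.81°.
a = sin²(Δφ/2) + cos φ₁ · cos φ₂ · sin²(Δλ/2) = 0.771202.
c = 2·atan2(√a, √(1−a)) = 2.14409 rad → d = 6371·c ≈ 13660.02 km ≈ 7375.82 nmi.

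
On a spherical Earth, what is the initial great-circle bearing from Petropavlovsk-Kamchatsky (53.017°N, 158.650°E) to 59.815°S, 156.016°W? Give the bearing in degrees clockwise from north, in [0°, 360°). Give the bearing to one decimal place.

Δλ = -156.016 − 158.650 = -314.666°; wrapped into (−180°, 180°]: 45.334°.
θ = atan2( sin Δλ · cos φ₂ , cos φ₁ · sin φ₂ − sin φ₁ · cos φ₂ · cos Δλ )
  = atan2(0.35760, -0.80235) = 155.978° → normalised to [0°, 360°): 155.978°.

156.0°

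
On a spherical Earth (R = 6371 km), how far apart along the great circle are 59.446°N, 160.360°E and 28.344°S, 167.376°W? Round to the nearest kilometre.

10202 km

Δλ = -167.376 − 160.360 = -327.736°; wrapped into (−180°, 180°]: 32.264°.
Δφ = -28.344 − 59.446 = -87.790°.
a = sin²(Δφ/2) + cos φ₁ · cos φ₂ · sin²(Δλ/2) = 0.515259.
c = 2·atan2(√a, √(1−a)) = 1.60132 rad → d = 6371·c ≈ 10202.01 km.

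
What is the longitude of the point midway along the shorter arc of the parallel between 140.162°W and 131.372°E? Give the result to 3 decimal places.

175.605°E

Signed shortest Δλ from -140.162° to +131.372° is -88.466°.
Midpoint longitude = -140.162° + (-88.466°)/2 = -140.162° − 44.233° = -184.395°.
Normalise into (−180°, 180°]: +175.605°.
(The naïve average (-140.162 + +131.372)/2 = -4.395° is on the wrong side of the globe.)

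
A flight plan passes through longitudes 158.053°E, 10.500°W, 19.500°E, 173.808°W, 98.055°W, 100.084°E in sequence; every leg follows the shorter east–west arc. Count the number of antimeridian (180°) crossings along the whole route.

Leg 1: +158.053° → -10.500°, shortest Δλ = -168.553° (west) — does not cross 180°.
Leg 2: -10.500° → +19.500°, shortest Δλ = 30.0° (east) — does not cross 180°.
Leg 3: +19.500° → -173.808°, shortest Δλ = 166.692° (east) — crosses 180°.
Leg 4: -173.808° → -98.055°, shortest Δλ = 75.753° (east) — does not cross 180°.
Leg 5: -98.055° → +100.084°, shortest Δλ = -161.861° (west) — crosses 180°.
Total crossings: 2.

2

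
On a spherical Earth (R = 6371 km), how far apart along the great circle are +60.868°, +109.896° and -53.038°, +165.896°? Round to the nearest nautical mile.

Δλ = 165.896 − 109.896 = 56.000°.
Δφ = -53.038 − 60.868 = -113.906°.
a = sin²(Δφ/2) + cos φ₁ · cos φ₂ · sin²(Δλ/2) = 0.767135.
c = 2·atan2(√a, √(1−a)) = 2.13444 rad → d = 6371·c ≈ 13598.52 km ≈ 7342.61 nmi.

7343 nmi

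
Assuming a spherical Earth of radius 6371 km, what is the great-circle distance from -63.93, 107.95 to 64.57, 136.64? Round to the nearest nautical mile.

Δλ = 136.64 − 107.95 = 28.69°.
Δφ = 64.57 − -63.93 = 128.50°.
a = sin²(Δφ/2) + cos φ₁ · cos φ₂ · sin²(Δλ/2) = 0.822841.
c = 2·atan2(√a, √(1−a)) = 2.27271 rad → d = 6371·c ≈ 14479.46 km ≈ 7818.28 nmi.

7818 nmi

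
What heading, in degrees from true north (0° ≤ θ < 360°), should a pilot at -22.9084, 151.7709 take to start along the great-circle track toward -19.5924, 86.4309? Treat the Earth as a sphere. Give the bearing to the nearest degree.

Δλ = 86.4309 − 151.7709 = -65.3400°.
θ = atan2( sin Δλ · cos φ₂ , cos φ₁ · sin φ₂ − sin φ₁ · cos φ₂ · cos Δλ )
  = atan2(-0.85618, -0.15587) = -100.318° → normalised to [0°, 360°): 259.682°.

260°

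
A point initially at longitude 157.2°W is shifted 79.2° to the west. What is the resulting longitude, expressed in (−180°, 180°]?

123.6°E

Start at -157.2°; shift −79.2° → -236.4°.
-236.4° lies outside (−180°, 180°]; add 360° → +123.6°.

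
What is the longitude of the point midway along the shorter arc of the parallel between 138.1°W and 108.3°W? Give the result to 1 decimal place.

Signed shortest Δλ from -138.1° to -108.3° is +29.8°.
Midpoint longitude = -138.1° + (+29.8°)/2 = -138.1° + 14.9° = -123.2°.

123.2°W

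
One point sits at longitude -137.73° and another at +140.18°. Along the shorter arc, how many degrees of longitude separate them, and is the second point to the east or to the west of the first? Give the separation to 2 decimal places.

82.09° west

Raw difference: 140.18 − -137.73 = 277.91°.
Normalise into (−180°, 180°]: 277.91° − 360° = -82.09°.
Negative ⇒ the second point lies to the west; separation 82.09°.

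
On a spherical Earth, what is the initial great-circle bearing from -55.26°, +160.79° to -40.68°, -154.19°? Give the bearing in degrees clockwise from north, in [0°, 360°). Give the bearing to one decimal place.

82.7°

Δλ = -154.19 − 160.79 = -314.98°; wrapped into (−180°, 180°]: 45.02°.
θ = atan2( sin Δλ · cos φ₂ , cos φ₁ · sin φ₂ − sin φ₁ · cos φ₂ · cos Δλ )
  = atan2(0.53643, 0.06905) = 82.665° → normalised to [0°, 360°): 82.665°.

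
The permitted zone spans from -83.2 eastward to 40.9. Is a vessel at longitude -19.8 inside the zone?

Band width going east from -83.2° to +40.9°: ((40.9 − -83.2) mod 360) = 124.1°.
Offset of -19.8° east of the west edge: ((-19.8 − -83.2) mod 360) = 63.4°.
63.4° ≤ 124.1° ⇒ inside.

Yes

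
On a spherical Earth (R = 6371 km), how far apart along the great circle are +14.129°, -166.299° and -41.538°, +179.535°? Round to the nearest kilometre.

Δλ = 179.535 − -166.299 = 345.834°; wrapped into (−180°, 180°]: -14.166°.
Δφ = -41.538 − 14.129 = -55.667°.
a = sin²(Δφ/2) + cos φ₁ · cos φ₂ · sin²(Δλ/2) = 0.229036.
c = 2·atan2(√a, √(1−a)) = 0.99807 rad → d = 6371·c ≈ 6358.68 km.

6359 km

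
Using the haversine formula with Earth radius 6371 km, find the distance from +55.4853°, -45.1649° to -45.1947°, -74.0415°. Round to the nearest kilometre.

11519 km

Δλ = -74.0415 − -45.1649 = -28.8766°.
Δφ = -45.1947 − 55.4853 = -100.6800°.
a = sin²(Δφ/2) + cos φ₁ · cos φ₂ · sin²(Δλ/2) = 0.617486.
c = 2·atan2(√a, √(1−a)) = 1.80799 rad → d = 6371·c ≈ 11518.67 km.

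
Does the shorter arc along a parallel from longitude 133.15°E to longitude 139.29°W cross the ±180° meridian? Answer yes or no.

Yes

Naïve |-139.29 − 133.15| = 272.44° > 180°, so the shorter arc goes the other way round — across 180°.
Signed shortest Δλ = ((-139.29 − 133.15 + 180) mod 360) − 180 = 87.56°.
Going east by 87.56° from +133.15° passes through 180° before reaching -139.29°.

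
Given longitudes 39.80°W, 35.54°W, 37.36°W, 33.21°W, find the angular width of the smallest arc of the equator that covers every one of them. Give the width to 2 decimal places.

Sort the longitudes: -39.80°, -37.36°, -35.54°, -33.21°.
Eastward gaps between consecutive values (wrapping around): 2.44°, 1.82°, 2.33°, 353.41°.
Largest gap = 353.41° ⇒ minimal covering band is its complement: 360° − 353.41° = 6.59°.
Band runs from -39.80° eastward to -33.21°.

6.59°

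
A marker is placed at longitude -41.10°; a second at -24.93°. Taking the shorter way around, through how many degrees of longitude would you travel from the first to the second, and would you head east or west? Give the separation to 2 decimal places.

Raw difference: -24.93 − -41.10 = 16.17°.
Normalise into (−180°, 180°]: 16.17° stays 16.17°.
Positive ⇒ the second point lies to the east; separation 16.17°.

16.17° east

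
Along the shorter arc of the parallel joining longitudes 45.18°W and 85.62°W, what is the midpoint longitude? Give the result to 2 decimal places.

Signed shortest Δλ from -45.18° to -85.62° is -40.44°.
Midpoint longitude = -45.18° + (-40.44°)/2 = -45.18° − 20.22° = -65.40°.

65.40°W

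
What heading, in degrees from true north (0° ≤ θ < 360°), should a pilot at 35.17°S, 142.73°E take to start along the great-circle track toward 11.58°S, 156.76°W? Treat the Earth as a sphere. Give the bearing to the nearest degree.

82°

Δλ = -156.76 − 142.73 = -299.49°; wrapped into (−180°, 180°]: 60.51°.
θ = atan2( sin Δλ · cos φ₂ , cos φ₁ · sin φ₂ − sin φ₁ · cos φ₂ · cos Δλ )
  = atan2(0.85272, 0.11369) = 82.406° → normalised to [0°, 360°): 82.406°.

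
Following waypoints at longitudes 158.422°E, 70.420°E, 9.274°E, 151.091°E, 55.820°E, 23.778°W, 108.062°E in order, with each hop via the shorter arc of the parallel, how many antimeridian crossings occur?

0

Leg 1: +158.422° → +70.420°, shortest Δλ = -88.002° (west) — does not cross 180°.
Leg 2: +70.420° → +9.274°, shortest Δλ = -61.146° (west) — does not cross 180°.
Leg 3: +9.274° → +151.091°, shortest Δλ = 141.817° (east) — does not cross 180°.
Leg 4: +151.091° → +55.820°, shortest Δλ = -95.271° (west) — does not cross 180°.
Leg 5: +55.820° → -23.778°, shortest Δλ = -79.598° (west) — does not cross 180°.
Leg 6: -23.778° → +108.062°, shortest Δλ = 131.84° (east) — does not cross 180°.
Total crossings: 0.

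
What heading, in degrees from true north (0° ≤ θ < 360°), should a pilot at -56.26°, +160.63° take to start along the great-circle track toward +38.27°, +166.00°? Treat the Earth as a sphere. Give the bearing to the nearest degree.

4°

Δλ = 166.00 − 160.63 = 5.37°.
θ = atan2( sin Δλ · cos φ₂ , cos φ₁ · sin φ₂ − sin φ₁ · cos φ₂ · cos Δλ )
  = atan2(0.07348, 0.99401) = 4.227° → normalised to [0°, 360°): 4.227°.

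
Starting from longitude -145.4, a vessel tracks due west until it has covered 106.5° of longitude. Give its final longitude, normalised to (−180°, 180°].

+108.1°

Start at -145.4°; shift −106.5° → -251.9°.
-251.9° lies outside (−180°, 180°]; add 360° → +108.1°.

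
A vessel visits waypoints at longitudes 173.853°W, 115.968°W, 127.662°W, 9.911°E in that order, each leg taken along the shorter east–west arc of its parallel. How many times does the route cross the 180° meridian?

0

Leg 1: -173.853° → -115.968°, shortest Δλ = 57.885° (east) — does not cross 180°.
Leg 2: -115.968° → -127.662°, shortest Δλ = -11.694° (west) — does not cross 180°.
Leg 3: -127.662° → +9.911°, shortest Δλ = 137.573° (east) — does not cross 180°.
Total crossings: 0.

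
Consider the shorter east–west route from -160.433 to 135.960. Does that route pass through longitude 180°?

Yes

Naïve |135.960 − -160.433| = 296.393° > 180°, so the shorter arc goes the other way round — across 180°.
Signed shortest Δλ = ((135.960 − -160.433 + 180) mod 360) − 180 = -63.607°.
Going west by 63.607° from -160.433° passes through 180° before reaching +135.960°.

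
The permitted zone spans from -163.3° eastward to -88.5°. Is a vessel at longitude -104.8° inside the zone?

Band width going east from -163.3° to -88.5°: ((-88.5 − -163.3) mod 360) = 74.8°.
Offset of -104.8° east of the west edge: ((-104.8 − -163.3) mod 360) = 58.5°.
58.5° ≤ 74.8° ⇒ inside.

Yes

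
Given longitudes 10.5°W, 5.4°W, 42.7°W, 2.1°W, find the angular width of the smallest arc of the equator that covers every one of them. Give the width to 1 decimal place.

Sort the longitudes: -42.7°, -10.5°, -5.4°, -2.1°.
Eastward gaps between consecutive values (wrapping around): 32.2°, 5.1°, 3.3°, 319.4°.
Largest gap = 319.4° ⇒ minimal covering band is its complement: 360° − 319.4° = 40.6°.
Band runs from -42.7° eastward to -2.1°.

40.6°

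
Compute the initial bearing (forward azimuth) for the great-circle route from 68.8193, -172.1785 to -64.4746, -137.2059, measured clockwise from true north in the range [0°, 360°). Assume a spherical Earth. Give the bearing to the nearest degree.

Δλ = -137.2059 − -172.1785 = 34.9726°.
θ = atan2( sin Δλ · cos φ₂ , cos φ₁ · sin φ₂ − sin φ₁ · cos φ₂ · cos Δλ )
  = atan2(0.24699, -0.65529) = 159.348° → normalised to [0°, 360°): 159.348°.

159°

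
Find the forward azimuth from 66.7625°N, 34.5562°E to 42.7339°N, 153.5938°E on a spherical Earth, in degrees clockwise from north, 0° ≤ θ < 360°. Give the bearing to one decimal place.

Δλ = 153.5938 − 34.5562 = 119.0376°.
θ = atan2( sin Δλ · cos φ₂ , cos φ₁ · sin φ₂ − sin φ₁ · cos φ₂ · cos Δλ )
  = atan2(0.64219, 0.59533) = 47.168° → normalised to [0°, 360°): 47.168°.

47.2°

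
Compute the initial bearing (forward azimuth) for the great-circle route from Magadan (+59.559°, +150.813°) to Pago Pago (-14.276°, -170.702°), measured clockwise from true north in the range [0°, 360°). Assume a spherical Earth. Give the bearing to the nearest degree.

142°

Δλ = -170.702 − 150.813 = -321.515°; wrapped into (−180°, 180°]: 38.485°.
θ = atan2( sin Δλ · cos φ₂ , cos φ₁ · sin φ₂ − sin φ₁ · cos φ₂ · cos Δλ )
  = atan2(0.60309, -0.77896) = 142.252° → normalised to [0°, 360°): 142.252°.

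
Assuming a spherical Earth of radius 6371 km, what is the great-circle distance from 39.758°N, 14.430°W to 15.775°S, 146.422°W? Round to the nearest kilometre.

Δλ = -146.422 − -14.430 = -131.992°.
Δφ = -15.775 − 39.758 = -55.533°.
a = sin²(Δφ/2) + cos φ₁ · cos φ₂ · sin²(Δλ/2) = 0.834406.
c = 2·atan2(√a, √(1−a)) = 2.30341 rad → d = 6371·c ≈ 14675.00 km.

14675 km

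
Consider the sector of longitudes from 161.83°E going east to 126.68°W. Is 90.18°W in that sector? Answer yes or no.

Band width going east from +161.83° to -126.68°: ((-126.68 − 161.83) mod 360) = 71.49°.
Offset of -90.18° east of the west edge: ((-90.18 − 161.83) mod 360) = 107.99°.
107.99° > 71.49° ⇒ outside.

No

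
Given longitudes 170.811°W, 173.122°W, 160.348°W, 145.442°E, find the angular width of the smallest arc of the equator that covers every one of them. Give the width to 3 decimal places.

Sort the longitudes: -173.122°, -170.811°, -160.348°, +145.442°.
Eastward gaps between consecutive values (wrapping around): 2.311°, 10.463°, 305.790°, 41.436°.
Largest gap = 305.790° ⇒ minimal covering band is its complement: 360° − 305.790° = 54.210°.
Band runs from +145.442° eastward to -160.348°, crossing the antimeridian.

54.210°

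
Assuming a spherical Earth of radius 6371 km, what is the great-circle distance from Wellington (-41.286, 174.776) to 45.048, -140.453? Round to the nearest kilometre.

10582 km

Δλ = -140.453 − 174.776 = -315.229°; wrapped into (−180°, 180°]: 44.771°.
Δφ = 45.048 − -41.286 = 86.334°.
a = sin²(Δφ/2) + cos φ₁ · cos φ₂ · sin²(Δλ/2) = 0.545029.
c = 2·atan2(√a, √(1−a)) = 1.66098 rad → d = 6371·c ≈ 10582.08 km.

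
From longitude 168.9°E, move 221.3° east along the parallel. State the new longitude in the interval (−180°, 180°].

Start at +168.9°; shift +221.3° → +390.2°.
+390.2° lies outside (−180°, 180°]; subtract 360° → +30.2°.

30.2°E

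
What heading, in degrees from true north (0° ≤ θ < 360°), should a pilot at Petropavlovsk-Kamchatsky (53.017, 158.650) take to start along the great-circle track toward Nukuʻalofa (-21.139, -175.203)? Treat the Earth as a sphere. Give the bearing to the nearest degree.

Δλ = -175.203 − 158.650 = -333.853°; wrapped into (−180°, 180°]: 26.147°.
θ = atan2( sin Δλ · cos φ₂ , cos φ₁ · sin φ₂ − sin φ₁ · cos φ₂ · cos Δλ )
  = atan2(0.41102, -0.88576) = 155.107° → normalised to [0°, 360°): 155.107°.

155°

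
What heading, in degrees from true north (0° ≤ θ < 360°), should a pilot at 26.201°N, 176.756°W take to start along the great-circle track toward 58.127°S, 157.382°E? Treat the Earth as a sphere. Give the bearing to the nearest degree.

Δλ = 157.382 − -176.756 = 334.138°; wrapped into (−180°, 180°]: -25.862°.
θ = atan2( sin Δλ · cos φ₂ , cos φ₁ · sin φ₂ − sin φ₁ · cos φ₂ · cos Δλ )
  = atan2(-0.23033, -0.97175) = -166.665° → normalised to [0°, 360°): 193.335°.

193°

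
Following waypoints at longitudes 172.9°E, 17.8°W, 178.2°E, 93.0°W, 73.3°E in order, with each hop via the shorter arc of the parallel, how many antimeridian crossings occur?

3

Leg 1: +172.9° → -17.8°, shortest Δλ = 169.3° (east) — crosses 180°.
Leg 2: -17.8° → +178.2°, shortest Δλ = -164.0° (west) — crosses 180°.
Leg 3: +178.2° → -93.0°, shortest Δλ = 88.8° (east) — crosses 180°.
Leg 4: -93.0° → +73.3°, shortest Δλ = 166.3° (east) — does not cross 180°.
Total crossings: 3.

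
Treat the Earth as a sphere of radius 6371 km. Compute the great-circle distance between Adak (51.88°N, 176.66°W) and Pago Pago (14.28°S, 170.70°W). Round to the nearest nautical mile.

Δλ = -170.70 − -176.66 = 5.96°.
Δφ = -14.28 − 51.88 = -66.16°.
a = sin²(Δφ/2) + cos φ₁ · cos φ₂ · sin²(Δλ/2) = 0.299525.
c = 2·atan2(√a, √(1−a)) = 1.15824 rad → d = 6371·c ≈ 7379.16 km ≈ 3984.43 nmi.

3984 nmi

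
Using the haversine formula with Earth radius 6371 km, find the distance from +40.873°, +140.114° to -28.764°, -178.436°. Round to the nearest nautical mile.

4774 nmi

Δλ = -178.436 − 140.114 = -318.550°; wrapped into (−180°, 180°]: 41.450°.
Δφ = -28.764 − 40.873 = -69.637°.
a = sin²(Δφ/2) + cos φ₁ · cos φ₂ · sin²(Δλ/2) = 0.409029.
c = 2·atan2(√a, √(1−a)) = 1.38783 rad → d = 6371·c ≈ 8841.89 km ≈ 4774.24 nmi.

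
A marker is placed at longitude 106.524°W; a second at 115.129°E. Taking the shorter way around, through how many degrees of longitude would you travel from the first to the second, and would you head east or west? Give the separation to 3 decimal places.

138.347° west

Raw difference: 115.129 − -106.524 = 221.653°.
Normalise into (−180°, 180°]: 221.653° − 360° = -138.347°.
Negative ⇒ the second point lies to the west; separation 138.347°.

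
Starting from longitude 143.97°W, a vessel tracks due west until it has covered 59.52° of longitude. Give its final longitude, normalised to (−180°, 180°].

Start at -143.97°; shift −59.52° → -203.49°.
-203.49° lies outside (−180°, 180°]; add 360° → +156.51°.

156.51°E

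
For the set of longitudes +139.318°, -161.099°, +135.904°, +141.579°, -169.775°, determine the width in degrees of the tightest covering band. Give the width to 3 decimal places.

62.997°

Sort the longitudes: -169.775°, -161.099°, +135.904°, +139.318°, +141.579°.
Eastward gaps between consecutive values (wrapping around): 8.676°, 297.003°, 3.414°, 2.261°, 48.646°.
Largest gap = 297.003° ⇒ minimal covering band is its complement: 360° − 297.003° = 62.997°.
Band runs from +135.904° eastward to -161.099°, crossing the antimeridian.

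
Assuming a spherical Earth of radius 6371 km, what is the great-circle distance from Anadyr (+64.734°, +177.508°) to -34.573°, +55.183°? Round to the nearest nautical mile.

8076 nmi

Δλ = 55.183 − 177.508 = -122.325°.
Δφ = -34.573 − 64.734 = -99.307°.
a = sin²(Δφ/2) + cos φ₁ · cos φ₂ · sin²(Δλ/2) = 0.850548.
c = 2·atan2(√a, √(1−a)) = 2.34773 rad → d = 6371·c ≈ 14957.39 km ≈ 8076.34 nmi.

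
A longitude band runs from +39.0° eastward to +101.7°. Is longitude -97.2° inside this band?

Band width going east from +39.0° to +101.7°: ((101.7 − 39.0) mod 360) = 62.7°.
Offset of -97.2° east of the west edge: ((-97.2 − 39.0) mod 360) = 223.8°.
223.8° > 62.7° ⇒ outside.

No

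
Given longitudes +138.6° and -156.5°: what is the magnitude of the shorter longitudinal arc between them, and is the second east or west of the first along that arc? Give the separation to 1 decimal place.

64.9° east

Raw difference: -156.5 − 138.6 = -295.1°.
Normalise into (−180°, 180°]: -295.1° + 360° = 64.9°.
Positive ⇒ the second point lies to the east; separation 64.9°.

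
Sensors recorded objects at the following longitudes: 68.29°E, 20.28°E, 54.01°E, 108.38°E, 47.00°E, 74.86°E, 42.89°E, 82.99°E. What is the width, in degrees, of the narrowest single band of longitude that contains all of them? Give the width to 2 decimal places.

Sort the longitudes: +20.28°, +42.89°, +47.00°, +54.01°, +68.29°, +74.86°, +82.99°, +108.38°.
Eastward gaps between consecutive values (wrapping around): 22.61°, 4.11°, 7.01°, 14.28°, 6.57°, 8.13°, 25.39°, 271.90°.
Largest gap = 271.90° ⇒ minimal covering band is its complement: 360° − 271.90° = 88.10°.
Band runs from +20.28° eastward to +108.38°.

88.10°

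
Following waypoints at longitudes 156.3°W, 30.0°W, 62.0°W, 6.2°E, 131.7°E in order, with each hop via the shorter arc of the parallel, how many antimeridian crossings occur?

Leg 1: -156.3° → -30.0°, shortest Δλ = 126.3° (east) — does not cross 180°.
Leg 2: -30.0° → -62.0°, shortest Δλ = -32.0° (west) — does not cross 180°.
Leg 3: -62.0° → +6.2°, shortest Δλ = 68.2° (east) — does not cross 180°.
Leg 4: +6.2° → +131.7°, shortest Δλ = 125.5° (east) — does not cross 180°.
Total crossings: 0.

0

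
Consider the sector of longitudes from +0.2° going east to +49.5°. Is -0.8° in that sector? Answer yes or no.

Band width going east from +0.2° to +49.5°: ((49.5 − 0.2) mod 360) = 49.3°.
Offset of -0.8° east of the west edge: ((-0.8 − 0.2) mod 360) = 359.0°.
359.0° > 49.3° ⇒ outside.

No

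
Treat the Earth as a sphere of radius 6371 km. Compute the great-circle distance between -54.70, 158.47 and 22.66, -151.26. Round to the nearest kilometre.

Δλ = -151.26 − 158.47 = -309.73°; wrapped into (−180°, 180°]: 50.27°.
Δφ = 22.66 − -54.70 = 77.36°.
a = sin²(Δφ/2) + cos φ₁ · cos φ₂ · sin²(Δλ/2) = 0.486794.
c = 2·atan2(√a, √(1−a)) = 1.54438 rad → d = 6371·c ≈ 9839.25 km.

9839 km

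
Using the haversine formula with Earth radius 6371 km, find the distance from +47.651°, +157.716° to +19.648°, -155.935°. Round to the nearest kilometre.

5188 km

Δλ = -155.935 − 157.716 = -313.651°; wrapped into (−180°, 180°]: 46.349°.
Δφ = 19.648 − 47.651 = -28.003°.
a = sin²(Δφ/2) + cos φ₁ · cos φ₂ · sin²(Δλ/2) = 0.156790.
c = 2·atan2(√a, √(1−a)) = 0.81424 rad → d = 6371·c ≈ 5187.54 km.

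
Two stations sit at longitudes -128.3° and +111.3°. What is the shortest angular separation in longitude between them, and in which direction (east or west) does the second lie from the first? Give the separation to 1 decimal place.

Raw difference: 111.3 − -128.3 = 239.6°.
Normalise into (−180°, 180°]: 239.6° − 360° = -120.4°.
Negative ⇒ the second point lies to the west; separation 120.4°.

120.4° west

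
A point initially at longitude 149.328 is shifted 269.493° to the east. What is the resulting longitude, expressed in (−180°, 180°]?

Start at +149.328°; shift +269.493° → +418.821°.
+418.821° lies outside (−180°, 180°]; subtract 360° → +58.821°.

+58.821°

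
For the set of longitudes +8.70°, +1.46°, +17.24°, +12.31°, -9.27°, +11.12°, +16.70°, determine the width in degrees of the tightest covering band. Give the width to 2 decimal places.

26.51°

Sort the longitudes: -9.27°, +1.46°, +8.70°, +11.12°, +12.31°, +16.70°, +17.24°.
Eastward gaps between consecutive values (wrapping around): 10.73°, 7.24°, 2.42°, 1.19°, 4.39°, 0.54°, 333.49°.
Largest gap = 333.49° ⇒ minimal covering band is its complement: 360° − 333.49° = 26.51°.
Band runs from -9.27° eastward to +17.24°.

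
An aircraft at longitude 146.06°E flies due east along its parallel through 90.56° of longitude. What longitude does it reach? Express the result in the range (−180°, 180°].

Start at +146.06°; shift +90.56° → +236.62°.
+236.62° lies outside (−180°, 180°]; subtract 360° → -123.38°.

123.38°W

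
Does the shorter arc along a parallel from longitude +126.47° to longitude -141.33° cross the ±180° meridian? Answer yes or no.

Naïve |-141.33 − 126.47| = 267.8° > 180°, so the shorter arc goes the other way round — across 180°.
Signed shortest Δλ = ((-141.33 − 126.47 + 180) mod 360) − 180 = 92.2°.
Going east by 92.2° from +126.47° passes through 180° before reaching -141.33°.

Yes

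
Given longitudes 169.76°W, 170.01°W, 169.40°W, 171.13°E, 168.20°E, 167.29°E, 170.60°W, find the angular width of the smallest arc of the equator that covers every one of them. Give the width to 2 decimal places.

Sort the longitudes: -170.60°, -170.01°, -169.76°, -169.40°, +167.29°, +168.20°, +171.13°.
Eastward gaps between consecutive values (wrapping around): 0.59°, 0.25°, 0.36°, 336.69°, 0.91°, 2.93°, 18.27°.
Largest gap = 336.69° ⇒ minimal covering band is its complement: 360° − 336.69° = 23.31°.
Band runs from +167.29° eastward to -169.40°, crossing the antimeridian.

23.31°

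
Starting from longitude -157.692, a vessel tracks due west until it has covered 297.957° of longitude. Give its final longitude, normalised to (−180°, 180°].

-95.649°

Start at -157.692°; shift −297.957° → -455.649°.
-455.649° lies outside (−180°, 180°]; add 360° → -95.649°.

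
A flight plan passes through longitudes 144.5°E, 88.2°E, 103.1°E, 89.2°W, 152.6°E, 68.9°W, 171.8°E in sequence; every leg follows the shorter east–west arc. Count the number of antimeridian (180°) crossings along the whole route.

4

Leg 1: +144.5° → +88.2°, shortest Δλ = -56.3° (west) — does not cross 180°.
Leg 2: +88.2° → +103.1°, shortest Δλ = 14.9° (east) — does not cross 180°.
Leg 3: +103.1° → -89.2°, shortest Δλ = 167.7° (east) — crosses 180°.
Leg 4: -89.2° → +152.6°, shortest Δλ = -118.2° (west) — crosses 180°.
Leg 5: +152.6° → -68.9°, shortest Δλ = 138.5° (east) — crosses 180°.
Leg 6: -68.9° → +171.8°, shortest Δλ = -119.3° (west) — crosses 180°.
Total crossings: 4.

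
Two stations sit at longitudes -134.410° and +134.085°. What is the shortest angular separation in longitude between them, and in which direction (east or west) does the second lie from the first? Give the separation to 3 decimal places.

Raw difference: 134.085 − -134.410 = 268.495°.
Normalise into (−180°, 180°]: 268.495° − 360° = -91.505°.
Negative ⇒ the second point lies to the west; separation 91.505°.

91.505° west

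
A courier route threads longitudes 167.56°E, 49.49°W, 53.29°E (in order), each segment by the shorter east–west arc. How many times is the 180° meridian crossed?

1

Leg 1: +167.56° → -49.49°, shortest Δλ = 142.95° (east) — crosses 180°.
Leg 2: -49.49° → +53.29°, shortest Δλ = 102.78° (east) — does not cross 180°.
Total crossings: 1.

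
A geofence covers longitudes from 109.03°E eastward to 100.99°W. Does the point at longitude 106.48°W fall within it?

Yes

Band width going east from +109.03° to -100.99°: ((-100.99 − 109.03) mod 360) = 149.98°.
Offset of -106.48° east of the west edge: ((-106.48 − 109.03) mod 360) = 144.49°.
144.49° ≤ 149.98° ⇒ inside.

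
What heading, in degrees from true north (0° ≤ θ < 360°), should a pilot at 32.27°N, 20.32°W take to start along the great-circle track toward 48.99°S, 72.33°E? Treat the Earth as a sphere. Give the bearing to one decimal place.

133.5°

Δλ = 72.33 − -20.32 = 92.65°.
θ = atan2( sin Δλ · cos φ₂ , cos φ₁ · sin φ₂ − sin φ₁ · cos φ₂ · cos Δλ )
  = atan2(0.65549, -0.62184) = 133.491° → normalised to [0°, 360°): 133.491°.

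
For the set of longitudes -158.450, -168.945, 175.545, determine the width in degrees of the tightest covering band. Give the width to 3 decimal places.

Sort the longitudes: -168.945°, -158.450°, +175.545°.
Eastward gaps between consecutive values (wrapping around): 10.495°, 333.995°, 15.510°.
Largest gap = 333.995° ⇒ minimal covering band is its complement: 360° − 333.995° = 26.005°.
Band runs from +175.545° eastward to -158.450°, crossing the antimeridian.

26.005°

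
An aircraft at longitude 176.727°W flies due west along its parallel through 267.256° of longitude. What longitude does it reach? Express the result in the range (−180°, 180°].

Start at -176.727°; shift −267.256° → -443.983°.
-443.983° lies outside (−180°, 180°]; add 360° → -83.983°.

83.983°W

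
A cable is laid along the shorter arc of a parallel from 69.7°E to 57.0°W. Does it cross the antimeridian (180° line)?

No

Signed shortest Δλ = ((-57.0 − 69.7 + 180) mod 360) − 180 = -126.7°.
Going west by 126.7° from +69.7° reaches -57.0° without touching 180°.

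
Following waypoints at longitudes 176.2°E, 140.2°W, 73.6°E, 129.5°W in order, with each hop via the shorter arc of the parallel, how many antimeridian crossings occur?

Leg 1: +176.2° → -140.2°, shortest Δλ = 43.6° (east) — crosses 180°.
Leg 2: -140.2° → +73.6°, shortest Δλ = -146.2° (west) — crosses 180°.
Leg 3: +73.6° → -129.5°, shortest Δλ = 156.9° (east) — crosses 180°.
Total crossings: 3.

3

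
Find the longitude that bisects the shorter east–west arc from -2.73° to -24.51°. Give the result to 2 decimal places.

Signed shortest Δλ from -2.73° to -24.51° is -21.78°.
Midpoint longitude = -2.73° + (-21.78°)/2 = -2.73° − 10.89° = -13.62°.

-13.62°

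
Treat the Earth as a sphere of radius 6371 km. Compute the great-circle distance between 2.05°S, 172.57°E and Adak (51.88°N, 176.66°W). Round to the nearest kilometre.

6082 km

Δλ = -176.66 − 172.57 = -349.23°; wrapped into (−180°, 180°]: 10.77°.
Δφ = 51.88 − -2.05 = 53.93°.
a = sin²(Δφ/2) + cos φ₁ · cos φ₂ · sin²(Δλ/2) = 0.211047.
c = 2·atan2(√a, √(1−a)) = 0.95464 rad → d = 6371·c ≈ 6081.98 km.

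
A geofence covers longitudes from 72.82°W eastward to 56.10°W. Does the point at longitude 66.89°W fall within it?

Yes

Band width going east from -72.82° to -56.10°: ((-56.10 − -72.82) mod 360) = 16.72°.
Offset of -66.89° east of the west edge: ((-66.89 − -72.82) mod 360) = 5.93°.
5.93° ≤ 16.72° ⇒ inside.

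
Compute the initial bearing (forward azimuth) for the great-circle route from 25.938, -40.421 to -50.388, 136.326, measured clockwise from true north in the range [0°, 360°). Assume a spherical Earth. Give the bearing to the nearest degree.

175°

Δλ = 136.326 − -40.421 = 176.747°.
θ = atan2( sin Δλ · cos φ₂ , cos φ₁ · sin φ₂ − sin φ₁ · cos φ₂ · cos Δλ )
  = atan2(0.03618, -0.41435) = 175.010° → normalised to [0°, 360°): 175.010°.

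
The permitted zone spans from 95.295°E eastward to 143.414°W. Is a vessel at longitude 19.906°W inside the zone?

No

Band width going east from +95.295° to -143.414°: ((-143.414 − 95.295) mod 360) = 121.291°.
Offset of -19.906° east of the west edge: ((-19.906 − 95.295) mod 360) = 244.799°.
244.799° > 121.291° ⇒ outside.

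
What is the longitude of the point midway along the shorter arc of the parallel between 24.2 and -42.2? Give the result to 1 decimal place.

Signed shortest Δλ from +24.2° to -42.2° is -66.4°.
Midpoint longitude = +24.2° + (-66.4°)/2 = +24.2° − 33.2° = -9.0°.

-9.0°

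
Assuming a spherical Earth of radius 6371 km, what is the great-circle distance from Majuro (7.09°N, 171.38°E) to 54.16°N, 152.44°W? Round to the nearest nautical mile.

Δλ = -152.44 − 171.38 = -323.82°; wrapped into (−180°, 180°]: 36.18°.
Δφ = 54.16 − 7.09 = 47.07°.
a = sin²(Δφ/2) + cos φ₁ · cos φ₂ · sin²(Δλ/2) = 0.215470.
c = 2·atan2(√a, √(1−a)) = 0.96544 rad → d = 6371·c ≈ 6150.79 km ≈ 3321.16 nmi.

3321 nmi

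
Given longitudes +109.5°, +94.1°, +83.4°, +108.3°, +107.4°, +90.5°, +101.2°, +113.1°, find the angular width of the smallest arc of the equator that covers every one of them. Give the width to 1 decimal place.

29.7°

Sort the longitudes: +83.4°, +90.5°, +94.1°, +101.2°, +107.4°, +108.3°, +109.5°, +113.1°.
Eastward gaps between consecutive values (wrapping around): 7.1°, 3.6°, 7.1°, 6.2°, 0.9°, 1.2°, 3.6°, 330.3°.
Largest gap = 330.3° ⇒ minimal covering band is its complement: 360° − 330.3° = 29.7°.
Band runs from +83.4° eastward to +113.1°.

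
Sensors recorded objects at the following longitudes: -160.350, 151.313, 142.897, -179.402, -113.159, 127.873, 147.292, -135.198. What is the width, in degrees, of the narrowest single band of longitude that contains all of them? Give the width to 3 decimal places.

Sort the longitudes: -179.402°, -160.350°, -135.198°, -113.159°, +127.873°, +142.897°, +147.292°, +151.313°.
Eastward gaps between consecutive values (wrapping around): 19.052°, 25.152°, 22.039°, 241.032°, 15.024°, 4.395°, 4.021°, 29.285°.
Largest gap = 241.032° ⇒ minimal covering band is its complement: 360° − 241.032° = 118.968°.
Band runs from +127.873° eastward to -113.159°, crossing the antimeridian.

118.968°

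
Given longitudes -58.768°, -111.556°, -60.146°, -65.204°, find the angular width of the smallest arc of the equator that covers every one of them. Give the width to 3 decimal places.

52.788°

Sort the longitudes: -111.556°, -65.204°, -60.146°, -58.768°.
Eastward gaps between consecutive values (wrapping around): 46.352°, 5.058°, 1.378°, 307.212°.
Largest gap = 307.212° ⇒ minimal covering band is its complement: 360° − 307.212° = 52.788°.
Band runs from -111.556° eastward to -58.768°.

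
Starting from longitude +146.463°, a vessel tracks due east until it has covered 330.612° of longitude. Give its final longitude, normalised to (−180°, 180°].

+117.075°

Start at +146.463°; shift +330.612° → +477.075°.
+477.075° lies outside (−180°, 180°]; subtract 360° → +117.075°.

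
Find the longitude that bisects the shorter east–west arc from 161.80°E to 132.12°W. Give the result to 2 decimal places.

165.16°W

Signed shortest Δλ from +161.80° to -132.12° is +66.08°.
Midpoint longitude = +161.80° + (+66.08°)/2 = +161.80° + 33.04° = +194.84°.
Normalise into (−180°, 180°]: -165.16°.
(The naïve average (+161.80 + -132.12)/2 = 14.84° is on the wrong side of the globe.)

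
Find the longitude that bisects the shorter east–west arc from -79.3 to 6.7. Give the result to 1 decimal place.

-36.3°

Signed shortest Δλ from -79.3° to +6.7° is +86.0°.
Midpoint longitude = -79.3° + (+86.0°)/2 = -79.3° + 43.0° = -36.3°.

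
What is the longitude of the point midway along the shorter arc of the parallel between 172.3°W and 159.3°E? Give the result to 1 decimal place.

Signed shortest Δλ from -172.3° to +159.3° is -28.4°.
Midpoint longitude = -172.3° + (-28.4°)/2 = -172.3° − 14.2° = -186.5°.
Normalise into (−180°, 180°]: +173.5°.
(The naïve average (-172.3 + +159.3)/2 = -6.5° is on the wrong side of the globe.)

173.5°E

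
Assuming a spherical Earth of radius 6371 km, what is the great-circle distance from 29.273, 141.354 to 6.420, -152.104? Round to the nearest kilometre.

Δλ = -152.104 − 141.354 = -293.458°; wrapped into (−180°, 180°]: 66.542°.
Δφ = 6.420 − 29.273 = -22.853°.
a = sin²(Δφ/2) + cos φ₁ · cos φ₂ · sin²(Δλ/2) = 0.300130.
c = 2·atan2(√a, √(1−a)) = 1.15956 rad → d = 6371·c ≈ 7387.58 km.

7388 km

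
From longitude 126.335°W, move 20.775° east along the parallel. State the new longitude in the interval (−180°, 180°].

105.560°W

Start at -126.335°; shift +20.775° → -105.560°.
-105.560° already lies in (−180°, 180°].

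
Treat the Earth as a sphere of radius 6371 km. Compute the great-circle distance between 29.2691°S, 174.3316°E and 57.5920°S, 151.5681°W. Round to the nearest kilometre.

Δλ = -151.5681 − 174.3316 = -325.8997°; wrapped into (−180°, 180°]: 34.1003°.
Δφ = -57.5920 − -29.2691 = -28.3229°.
a = sin²(Δφ/2) + cos φ₁ · cos φ₂ · sin²(Δλ/2) = 0.100050.
c = 2·atan2(√a, √(1−a)) = 0.64367 rad → d = 6371·c ≈ 4100.80 km.

4101 km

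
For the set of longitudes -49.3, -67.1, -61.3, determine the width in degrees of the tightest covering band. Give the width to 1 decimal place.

17.8°

Sort the longitudes: -67.1°, -61.3°, -49.3°.
Eastward gaps between consecutive values (wrapping around): 5.8°, 12.0°, 342.2°.
Largest gap = 342.2° ⇒ minimal covering band is its complement: 360° − 342.2° = 17.8°.
Band runs from -67.1° eastward to -49.3°.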